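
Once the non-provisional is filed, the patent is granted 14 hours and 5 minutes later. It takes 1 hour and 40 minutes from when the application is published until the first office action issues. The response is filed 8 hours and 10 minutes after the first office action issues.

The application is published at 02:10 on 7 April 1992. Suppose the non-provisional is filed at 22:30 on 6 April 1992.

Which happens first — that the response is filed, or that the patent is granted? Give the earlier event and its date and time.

The application is published: 02:10 Apr 7, 1992.
The first office action issues: 02:10 Apr 7, 1992 + 1h40m = 03:50 Apr 7, 1992.
The response is filed: 03:50 Apr 7, 1992 + 8h10m = 12:00 Apr 7, 1992.
The non-provisional is filed: 22:30 Apr 6, 1992.
The patent is granted: 22:30 Apr 6, 1992 + 14h05m = 12:35 Apr 7, 1992.
Comparing: the response is filed at 12:00 Apr 7, 1992 vs the patent is granted at 12:35 Apr 7, 1992. Earlier: the response is filed.

The response is filed — 12:00 on 7 April 1992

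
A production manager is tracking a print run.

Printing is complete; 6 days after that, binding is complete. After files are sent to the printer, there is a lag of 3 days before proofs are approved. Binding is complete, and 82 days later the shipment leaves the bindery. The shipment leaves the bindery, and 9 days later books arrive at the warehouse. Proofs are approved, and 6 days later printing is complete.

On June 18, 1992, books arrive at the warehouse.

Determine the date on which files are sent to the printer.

March 4, 1992

Books arrive at the warehouse: Jun 18, 1992.
The shipment leaves the bindery: Jun 18, 1992 − 9 days = Jun 9, 1992.
Binding is complete: Jun 9, 1992 − 82 days = Mar 19, 1992.
Printing is complete: Mar 19, 1992 − 6 days = Mar 13, 1992.
Proofs are approved: Mar 13, 1992 − 6 days = Mar 7, 1992.
Files are sent to the printer: Mar 7, 1992 − 3 days = Mar 4, 1992.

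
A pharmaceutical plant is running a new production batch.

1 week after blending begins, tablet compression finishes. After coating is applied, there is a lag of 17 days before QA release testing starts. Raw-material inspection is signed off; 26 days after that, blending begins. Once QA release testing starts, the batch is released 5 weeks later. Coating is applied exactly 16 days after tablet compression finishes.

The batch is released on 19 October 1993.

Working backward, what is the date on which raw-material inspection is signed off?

The batch is released: Oct 19, 1993.
QA release testing starts: Oct 19, 1993 − 5 weeks = Sep 14, 1993.
Coating is applied: Sep 14, 1993 − 17 days = Aug 28, 1993.
Tablet compression finishes: Aug 28, 1993 − 16 days = Aug 12, 1993.
Blending begins: Aug 12, 1993 − 1 week = Aug 5, 1993.
Raw-material inspection is signed off: Aug 5, 1993 − 26 days = Jul 10, 1993.

10 July 1993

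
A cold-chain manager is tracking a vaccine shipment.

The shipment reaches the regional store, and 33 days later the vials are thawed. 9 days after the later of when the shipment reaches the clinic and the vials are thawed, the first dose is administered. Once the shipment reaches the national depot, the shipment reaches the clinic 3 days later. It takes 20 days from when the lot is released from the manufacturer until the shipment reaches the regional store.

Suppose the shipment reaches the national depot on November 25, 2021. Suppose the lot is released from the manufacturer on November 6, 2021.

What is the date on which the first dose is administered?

January 7, 2022

The shipment reaches the national depot: Nov 25, 2021.
The shipment reaches the clinic: Nov 25, 2021 + 3 days = Nov 28, 2021.
The lot is released from the manufacturer: Nov 6, 2021.
The shipment reaches the regional store: Nov 6, 2021 + 20 days = Nov 26, 2021.
The vials are thawed: Nov 26, 2021 + 33 days = Dec 29, 2021.
Both prerequisites met — the shipment reaches the clinic (Nov 28, 2021), the vials are thawed (Dec 29, 2021); the later is Dec 29, 2021.
The first dose is administered: Dec 29, 2021 + 9 days = Jan 7, 2022.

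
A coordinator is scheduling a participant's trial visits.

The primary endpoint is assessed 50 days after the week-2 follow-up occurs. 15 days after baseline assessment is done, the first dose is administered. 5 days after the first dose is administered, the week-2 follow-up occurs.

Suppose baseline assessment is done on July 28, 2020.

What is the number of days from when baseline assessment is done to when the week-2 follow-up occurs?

20 days

Causal path: baseline assessment is done → the first dose is administered → the week-2 follow-up occurs.
Total delay along the path: 15 + 5 = 20 days.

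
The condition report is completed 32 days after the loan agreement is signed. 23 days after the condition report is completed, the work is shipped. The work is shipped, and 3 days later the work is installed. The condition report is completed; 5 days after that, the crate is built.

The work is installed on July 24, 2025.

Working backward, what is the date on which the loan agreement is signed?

May 27, 2025

The work is installed: Jul 24, 2025.
The work is shipped: Jul 24, 2025 − 3 days = Jul 21, 2025.
The condition report is completed: Jul 21, 2025 − 23 days = Jun 28, 2025.
The loan agreement is signed: Jun 28, 2025 − 32 days = May 27, 2025.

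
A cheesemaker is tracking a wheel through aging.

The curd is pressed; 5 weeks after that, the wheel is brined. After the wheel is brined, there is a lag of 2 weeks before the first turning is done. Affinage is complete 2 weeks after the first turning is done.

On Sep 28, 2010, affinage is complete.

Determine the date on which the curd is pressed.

Affinage is complete: Sep 28, 2010.
The first turning is done: Sep 28, 2010 − 2 weeks = Sep 14, 2010.
The wheel is brined: Sep 14, 2010 − 2 weeks = Aug 31, 2010.
The curd is pressed: Aug 31, 2010 − 5 weeks = Jul 27, 2010.

Jul 27, 2010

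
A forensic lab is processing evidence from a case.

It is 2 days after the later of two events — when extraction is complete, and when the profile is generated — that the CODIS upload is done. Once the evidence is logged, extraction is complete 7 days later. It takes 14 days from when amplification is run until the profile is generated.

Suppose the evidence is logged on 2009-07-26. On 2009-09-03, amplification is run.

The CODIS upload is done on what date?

2009-09-19

The evidence is logged: Jul 26, 2009.
Extraction is complete: Jul 26, 2009 + 7 days = Aug 2, 2009.
Amplification is run: Sep 3, 2009.
The profile is generated: Sep 3, 2009 + 14 days = Sep 17, 2009.
Both prerequisites met — extraction is complete (Aug 2, 2009), the profile is generated (Sep 17, 2009); the later is Sep 17, 2009.
The CODIS upload is done: Sep 17, 2009 + 2 days = Sep 19, 2009.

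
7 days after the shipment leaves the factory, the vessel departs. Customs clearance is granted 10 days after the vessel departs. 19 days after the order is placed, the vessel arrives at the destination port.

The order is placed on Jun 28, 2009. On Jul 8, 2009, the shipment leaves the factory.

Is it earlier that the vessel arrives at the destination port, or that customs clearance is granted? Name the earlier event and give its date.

The vessel arrives at the destination port — Jul 17, 2009

The order is placed: Jun 28, 2009.
The vessel arrives at the destination port: Jun 28, 2009 + 19 days = Jul 17, 2009.
The shipment leaves the factory: Jul 8, 2009.
The vessel departs: Jul 8, 2009 + 7 days = Jul 15, 2009.
Customs clearance is granted: Jul 15, 2009 + 10 days = Jul 25, 2009.
Comparing: the vessel arrives at the destination port on Jul 17, 2009 vs customs clearance is granted on Jul 25, 2009. Earlier: the vessel arrives at the destination port.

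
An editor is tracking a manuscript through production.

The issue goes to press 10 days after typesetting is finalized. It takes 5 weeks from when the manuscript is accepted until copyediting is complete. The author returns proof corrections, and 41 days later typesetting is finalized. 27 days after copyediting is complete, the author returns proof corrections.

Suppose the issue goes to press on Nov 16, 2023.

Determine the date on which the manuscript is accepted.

The issue goes to press: Nov 16, 2023.
Typesetting is finalized: Nov 16, 2023 − 10 days = Nov 6, 2023.
The author returns proof corrections: Nov 6, 2023 − 41 days = Sep 26, 2023.
Copyediting is complete: Sep 26, 2023 − 27 days = Aug 30, 2023.
The manuscript is accepted: Aug 30, 2023 − 5 weeks = Jul 26, 2023.

Jul 26, 2023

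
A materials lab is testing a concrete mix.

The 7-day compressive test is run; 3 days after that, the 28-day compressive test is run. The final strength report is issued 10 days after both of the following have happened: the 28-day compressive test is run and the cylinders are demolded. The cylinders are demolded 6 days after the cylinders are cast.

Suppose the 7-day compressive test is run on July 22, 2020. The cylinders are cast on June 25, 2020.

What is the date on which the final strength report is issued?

The 7-day compressive test is run: Jul 22, 2020.
The 28-day compressive test is run: Jul 22, 2020 + 3 days = Jul 25, 2020.
The cylinders are cast: Jun 25, 2020.
The cylinders are demolded: Jun 25, 2020 + 6 days = Jul 1, 2020.
Both prerequisites met — the 28-day compressive test is run (Jul 25, 2020), the cylinders are demolded (Jul 1, 2020); the later is Jul 25, 2020.
The final strength report is issued: Jul 25, 2020 + 10 days = Aug 4, 2020.

August 4, 2020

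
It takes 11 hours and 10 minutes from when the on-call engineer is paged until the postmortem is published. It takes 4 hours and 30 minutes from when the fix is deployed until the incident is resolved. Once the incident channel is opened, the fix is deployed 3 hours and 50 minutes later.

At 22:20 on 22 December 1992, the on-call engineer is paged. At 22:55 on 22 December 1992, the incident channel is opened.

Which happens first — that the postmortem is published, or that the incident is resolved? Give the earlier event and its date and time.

The on-call engineer is paged: 22:20 Dec 22, 1992.
The postmortem is published: 22:20 Dec 22, 1992 + 11h10m = 09:30 Dec 23, 1992.
The incident channel is opened: 22:55 Dec 22, 1992.
The fix is deployed: 22:55 Dec 22, 1992 + 3h50m = 02:45 Dec 23, 1992.
The incident is resolved: 02:45 Dec 23, 1992 + 4h30m = 07:15 Dec 23, 1992.
Comparing: the postmortem is published at 09:30 Dec 23, 1992 vs the incident is resolved at 07:15 Dec 23, 1992. Earlier: the incident is resolved.

The incident is resolved — 07:15 on 23 December 1992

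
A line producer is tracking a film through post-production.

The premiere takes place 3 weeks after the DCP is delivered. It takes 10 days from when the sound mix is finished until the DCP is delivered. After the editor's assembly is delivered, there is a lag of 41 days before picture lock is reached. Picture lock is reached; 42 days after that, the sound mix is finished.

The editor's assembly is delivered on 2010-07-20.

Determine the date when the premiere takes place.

2010-11-11

The editor's assembly is delivered: Jul 20, 2010.
Picture lock is reached: Jul 20, 2010 + 41 days = Aug 30, 2010.
The sound mix is finished: Aug 30, 2010 + 42 days = Oct 11, 2010.
The DCP is delivered: Oct 11, 2010 + 10 days = Oct 21, 2010.
The premiere takes place: Oct 21, 2010 + 3 weeks = Nov 11, 2010.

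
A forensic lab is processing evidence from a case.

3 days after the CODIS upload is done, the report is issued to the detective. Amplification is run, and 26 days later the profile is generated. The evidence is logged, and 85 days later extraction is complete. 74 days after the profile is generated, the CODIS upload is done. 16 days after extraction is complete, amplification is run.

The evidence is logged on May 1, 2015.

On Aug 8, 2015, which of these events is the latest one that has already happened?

Extraction is complete

The evidence is logged: May 1, 2015.
Extraction is complete: May 1, 2015 + 85 days = Jul 25, 2015.
Amplification is run: Jul 25, 2015 + 16 days = Aug 10, 2015.
The profile is generated: Aug 10, 2015 + 26 days = Sep 5, 2015.
The CODIS upload is done: Sep 5, 2015 + 74 days = Nov 18, 2015.
The report is issued to the detective: Nov 18, 2015 + 3 days = Nov 21, 2015.
Aug 8, 2015 falls between when extraction is complete (Jul 25, 2015) and when amplification is run (Aug 10, 2015).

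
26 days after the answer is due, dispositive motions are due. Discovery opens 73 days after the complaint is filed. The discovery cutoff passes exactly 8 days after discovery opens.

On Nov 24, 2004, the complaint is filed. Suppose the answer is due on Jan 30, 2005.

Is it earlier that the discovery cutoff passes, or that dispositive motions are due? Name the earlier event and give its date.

The complaint is filed: Nov 24, 2004.
Discovery opens: Nov 24, 2004 + 73 days = Feb 5, 2005.
The discovery cutoff passes: Feb 5, 2005 + 8 days = Feb 13, 2005.
The answer is due: Jan 30, 2005.
Dispositive motions are due: Jan 30, 2005 + 26 days = Feb 25, 2005.
Comparing: the discovery cutoff passes on Feb 13, 2005 vs dispositive motions are due on Feb 25, 2005. Earlier: the discovery cutoff passes.

The discovery cutoff passes — Feb 13, 2005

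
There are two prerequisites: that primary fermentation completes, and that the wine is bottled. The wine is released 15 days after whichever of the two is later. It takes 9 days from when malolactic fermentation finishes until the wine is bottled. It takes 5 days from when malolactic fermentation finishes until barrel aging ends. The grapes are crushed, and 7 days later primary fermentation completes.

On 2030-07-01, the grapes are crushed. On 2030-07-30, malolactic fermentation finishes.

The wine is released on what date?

2030-08-23

The grapes are crushed: Jul 1, 2030.
Primary fermentation completes: Jul 1, 2030 + 7 days = Jul 8, 2030.
Malolactic fermentation finishes: Jul 30, 2030.
The wine is bottled: Jul 30, 2030 + 9 days = Aug 8, 2030.
Both prerequisites met — primary fermentation completes (Jul 8, 2030), the wine is bottled (Aug 8, 2030); the later is Aug 8, 2030.
The wine is released: Aug 8, 2030 + 15 days = Aug 23, 2030.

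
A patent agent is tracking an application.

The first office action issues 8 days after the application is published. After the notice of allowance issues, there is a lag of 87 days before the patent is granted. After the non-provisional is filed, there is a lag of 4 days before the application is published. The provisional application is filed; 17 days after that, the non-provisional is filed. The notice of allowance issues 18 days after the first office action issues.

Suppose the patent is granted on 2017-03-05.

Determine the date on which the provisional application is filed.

The patent is granted: Mar 5, 2017.
The notice of allowance issues: Mar 5, 2017 − 87 days = Dec 8, 2016.
The first office action issues: Dec 8, 2016 − 18 days = Nov 20, 2016.
The application is published: Nov 20, 2016 − 8 days = Nov 12, 2016.
The non-provisional is filed: Nov 12, 2016 − 4 days = Nov 8, 2016.
The provisional application is filed: Nov 8, 2016 − 17 days = Oct 22, 2016.

2016-10-22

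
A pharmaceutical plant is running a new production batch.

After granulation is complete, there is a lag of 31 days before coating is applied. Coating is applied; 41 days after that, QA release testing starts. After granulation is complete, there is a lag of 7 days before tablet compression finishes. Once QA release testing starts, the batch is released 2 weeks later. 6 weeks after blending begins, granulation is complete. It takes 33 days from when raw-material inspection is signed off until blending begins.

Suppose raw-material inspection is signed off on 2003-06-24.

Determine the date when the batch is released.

Raw-material inspection is signed off: Jun 24, 2003.
Blending begins: Jun 24, 2003 + 33 days = Jul 27, 2003.
Granulation is complete: Jul 27, 2003 + 6 weeks = Sep 7, 2003.
Coating is applied: Sep 7, 2003 + 31 days = Oct 8, 2003.
QA release testing starts: Oct 8, 2003 + 41 days = Nov 18, 2003.
The batch is released: Nov 18, 2003 + 2 weeks = Dec 2, 2003.

2003-12-02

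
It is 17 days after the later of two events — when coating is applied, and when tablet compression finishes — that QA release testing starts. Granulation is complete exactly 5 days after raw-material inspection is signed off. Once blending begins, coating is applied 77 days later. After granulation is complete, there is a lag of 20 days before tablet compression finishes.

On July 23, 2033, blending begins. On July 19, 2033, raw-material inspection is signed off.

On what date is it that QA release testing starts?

October 25, 2033

Blending begins: Jul 23, 2033.
Coating is applied: Jul 23, 2033 + 77 days = Oct 8, 2033.
Raw-material inspection is signed off: Jul 19, 2033.
Granulation is complete: Jul 19, 2033 + 5 days = Jul 24, 2033.
Tablet compression finishes: Jul 24, 2033 + 20 days = Aug 13, 2033.
Both prerequisites met — coating is applied (Oct 8, 2033), tablet compression finishes (Aug 13, 2033); the later is Oct 8, 2033.
QA release testing starts: Oct 8, 2033 + 17 days = Oct 25, 2033.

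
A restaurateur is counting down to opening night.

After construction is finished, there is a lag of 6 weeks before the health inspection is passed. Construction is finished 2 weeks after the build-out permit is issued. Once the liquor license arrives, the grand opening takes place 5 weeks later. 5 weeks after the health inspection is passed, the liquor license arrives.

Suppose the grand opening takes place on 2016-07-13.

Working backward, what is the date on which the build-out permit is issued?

2016-03-09

The grand opening takes place: Jul 13, 2016.
The liquor license arrives: Jul 13, 2016 − 5 weeks = Jun 8, 2016.
The health inspection is passed: Jun 8, 2016 − 5 weeks = May 4, 2016.
Construction is finished: May 4, 2016 − 6 weeks = Mar 23, 2016.
The build-out permit is issued: Mar 23, 2016 − 2 weeks = Mar 9, 2016.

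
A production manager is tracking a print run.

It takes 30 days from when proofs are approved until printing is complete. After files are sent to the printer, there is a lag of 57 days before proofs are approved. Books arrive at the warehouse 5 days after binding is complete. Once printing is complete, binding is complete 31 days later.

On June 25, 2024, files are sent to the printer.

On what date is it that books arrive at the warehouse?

Files are sent to the printer: Jun 25, 2024.
Proofs are approved: Jun 25, 2024 + 57 days = Aug 21, 2024.
Printing is complete: Aug 21, 2024 + 30 days = Sep 20, 2024.
Binding is complete: Sep 20, 2024 + 31 days = Oct 21, 2024.
Books arrive at the warehouse: Oct 21, 2024 + 5 days = Oct 26, 2024.

October 26, 2024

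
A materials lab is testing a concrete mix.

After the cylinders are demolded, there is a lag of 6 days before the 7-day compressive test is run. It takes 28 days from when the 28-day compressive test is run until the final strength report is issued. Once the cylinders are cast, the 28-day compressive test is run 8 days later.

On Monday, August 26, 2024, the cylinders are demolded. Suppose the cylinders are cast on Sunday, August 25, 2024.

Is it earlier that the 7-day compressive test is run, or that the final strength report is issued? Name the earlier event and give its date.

The 7-day compressive test is run — Sunday, September 1, 2024

The cylinders are demolded: Aug 26, 2024.
The 7-day compressive test is run: Aug 26, 2024 + 6 days = Sep 1, 2024.
The cylinders are cast: Aug 25, 2024.
The 28-day compressive test is run: Aug 25, 2024 + 8 days = Sep 2, 2024.
The final strength report is issued: Sep 2, 2024 + 28 days = Sep 30, 2024.
Comparing: the 7-day compressive test is run on Sep 1, 2024 vs the final strength report is issued on Sep 30, 2024. Earlier: the 7-day compressive test is run.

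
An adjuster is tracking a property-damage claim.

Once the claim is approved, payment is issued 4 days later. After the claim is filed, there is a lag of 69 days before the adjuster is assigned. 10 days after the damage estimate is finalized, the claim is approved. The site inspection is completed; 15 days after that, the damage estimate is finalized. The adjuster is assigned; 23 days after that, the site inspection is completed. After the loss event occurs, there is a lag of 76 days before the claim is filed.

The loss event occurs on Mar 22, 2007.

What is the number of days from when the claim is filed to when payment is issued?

121 days

Causal path: the claim is filed → the adjuster is assigned → the site inspection is completed → the damage estimate is finalized → the claim is approved → payment is issued.
Total delay along the path: 69 + 23 + 15 + 10 + 4 = 121 days.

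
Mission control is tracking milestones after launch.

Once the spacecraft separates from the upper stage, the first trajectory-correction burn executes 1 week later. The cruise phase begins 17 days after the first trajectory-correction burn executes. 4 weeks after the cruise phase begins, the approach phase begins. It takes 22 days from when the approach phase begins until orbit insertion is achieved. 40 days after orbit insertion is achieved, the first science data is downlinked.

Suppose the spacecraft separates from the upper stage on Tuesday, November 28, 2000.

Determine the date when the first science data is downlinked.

The spacecraft separates from the upper stage: Nov 28, 2000.
The first trajectory-correction burn executes: Nov 28, 2000 + 1 week = Dec 5, 2000.
The cruise phase begins: Dec 5, 2000 + 17 days = Dec 22, 2000.
The approach phase begins: Dec 22, 2000 + 4 weeks = Jan 19, 2001.
Orbit insertion is achieved: Jan 19, 2001 + 22 days = Feb 10, 2001.
The first science data is downlinked: Feb 10, 2001 + 40 days = Mar 22, 2001.

Thursday, March 22, 2001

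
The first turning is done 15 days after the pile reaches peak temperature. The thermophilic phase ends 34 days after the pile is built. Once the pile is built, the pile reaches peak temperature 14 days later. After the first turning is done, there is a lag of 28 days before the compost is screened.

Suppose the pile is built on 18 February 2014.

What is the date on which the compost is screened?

16 April 2014

The pile is built: Feb 18, 2014.
The pile reaches peak temperature: Feb 18, 2014 + 14 days = Mar 4, 2014.
The first turning is done: Mar 4, 2014 + 15 days = Mar 19, 2014.
The compost is screened: Mar 19, 2014 + 28 days = Apr 16, 2014.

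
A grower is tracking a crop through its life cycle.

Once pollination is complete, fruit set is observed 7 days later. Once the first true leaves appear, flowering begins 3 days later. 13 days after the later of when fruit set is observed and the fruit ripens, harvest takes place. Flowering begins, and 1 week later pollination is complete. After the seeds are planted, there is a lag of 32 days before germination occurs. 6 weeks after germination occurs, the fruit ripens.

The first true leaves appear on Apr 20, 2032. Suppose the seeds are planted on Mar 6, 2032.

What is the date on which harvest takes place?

Jun 1, 2032

The first true leaves appear: Apr 20, 2032.
Flowering begins: Apr 20, 2032 + 3 days = Apr 23, 2032.
Pollination is complete: Apr 23, 2032 + 1 week = Apr 30, 2032.
Fruit set is observed: Apr 30, 2032 + 7 days = May 7, 2032.
The seeds are planted: Mar 6, 2032.
Germination occurs: Mar 6, 2032 + 32 days = Apr 7, 2032.
The fruit ripens: Apr 7, 2032 + 6 weeks = May 19, 2032.
Both prerequisites met — fruit set is observed (May 7, 2032), the fruit ripens (May 19, 2032); the later is May 19, 2032.
Harvest takes place: May 19, 2032 + 13 days = Jun 1, 2032.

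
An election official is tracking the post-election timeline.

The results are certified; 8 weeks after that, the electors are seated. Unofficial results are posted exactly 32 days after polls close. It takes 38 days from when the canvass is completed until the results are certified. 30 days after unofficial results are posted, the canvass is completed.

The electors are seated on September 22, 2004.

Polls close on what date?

April 19, 2004

The electors are seated: Sep 22, 2004.
The results are certified: Sep 22, 2004 − 8 weeks = Jul 28, 2004.
The canvass is completed: Jul 28, 2004 − 38 days = Jun 20, 2004.
Unofficial results are posted: Jun 20, 2004 − 30 days = May 21, 2004.
Polls close: May 21, 2004 − 32 days = Apr 19, 2004.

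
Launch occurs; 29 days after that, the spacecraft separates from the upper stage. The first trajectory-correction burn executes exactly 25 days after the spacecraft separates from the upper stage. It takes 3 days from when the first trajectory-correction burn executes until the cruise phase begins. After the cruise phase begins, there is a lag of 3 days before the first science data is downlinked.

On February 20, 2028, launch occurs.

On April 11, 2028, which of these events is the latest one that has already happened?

Launch occurs: Feb 20, 2028.
The spacecraft separates from the upper stage: Feb 20, 2028 + 29 days = Mar 20, 2028.
The first trajectory-correction burn executes: Mar 20, 2028 + 25 days = Apr 14, 2028.
The cruise phase begins: Apr 14, 2028 + 3 days = Apr 17, 2028.
The first science data is downlinked: Apr 17, 2028 + 3 days = Apr 20, 2028.
Apr 11, 2028 falls between when the spacecraft separates from the upper stage (Mar 20, 2028) and when the first trajectory-correction burn executes (Apr 14, 2028).

The spacecraft separates from the upper stage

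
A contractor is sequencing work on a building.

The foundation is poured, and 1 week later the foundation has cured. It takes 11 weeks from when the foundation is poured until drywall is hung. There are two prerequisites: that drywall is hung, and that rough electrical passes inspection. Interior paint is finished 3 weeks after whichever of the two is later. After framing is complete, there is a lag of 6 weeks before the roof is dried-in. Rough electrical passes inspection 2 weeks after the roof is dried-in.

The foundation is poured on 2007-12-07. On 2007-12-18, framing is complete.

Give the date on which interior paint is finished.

2008-03-14

The foundation is poured: Dec 7, 2007.
Drywall is hung: Dec 7, 2007 + 11 weeks = Feb 22, 2008.
Framing is complete: Dec 18, 2007.
The roof is dried-in: Dec 18, 2007 + 6 weeks = Jan 29, 2008.
Rough electrical passes inspection: Jan 29, 2008 + 2 weeks = Feb 12, 2008.
Both prerequisites met — drywall is hung (Feb 22, 2008), rough electrical passes inspection (Feb 12, 2008); the later is Feb 22, 2008.
Interior paint is finished: Feb 22, 2008 + 3 weeks = Mar 14, 2008.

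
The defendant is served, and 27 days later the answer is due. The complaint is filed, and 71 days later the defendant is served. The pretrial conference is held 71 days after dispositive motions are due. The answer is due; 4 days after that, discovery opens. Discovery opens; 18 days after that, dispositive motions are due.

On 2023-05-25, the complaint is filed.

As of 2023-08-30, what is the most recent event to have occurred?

The complaint is filed: May 25, 2023.
The defendant is served: May 25, 2023 + 71 days = Aug 4, 2023.
The answer is due: Aug 4, 2023 + 27 days = Aug 31, 2023.
Discovery opens: Aug 31, 2023 + 4 days = Sep 4, 2023.
Dispositive motions are due: Sep 4, 2023 + 18 days = Sep 22, 2023.
The pretrial conference is held: Sep 22, 2023 + 71 days = Dec 2, 2023.
Aug 30, 2023 falls between when the defendant is served (Aug 4, 2023) and when the answer is due (Aug 31, 2023).

The defendant is served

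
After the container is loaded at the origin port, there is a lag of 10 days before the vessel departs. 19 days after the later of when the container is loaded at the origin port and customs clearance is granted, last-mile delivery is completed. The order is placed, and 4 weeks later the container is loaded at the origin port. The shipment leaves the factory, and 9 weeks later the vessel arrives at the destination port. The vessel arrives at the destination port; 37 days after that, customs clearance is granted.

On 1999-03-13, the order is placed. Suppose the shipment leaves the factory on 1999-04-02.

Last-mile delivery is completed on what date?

1999-07-30

The order is placed: Mar 13, 1999.
The container is loaded at the origin port: Mar 13, 1999 + 4 weeks = Apr 10, 1999.
The shipment leaves the factory: Apr 2, 1999.
The vessel arrives at the destination port: Apr 2, 1999 + 9 weeks = Jun 4, 1999.
Customs clearance is granted: Jun 4, 1999 + 37 days = Jul 11, 1999.
Both prerequisites met — the container is loaded at the origin port (Apr 10, 1999), customs clearance is granted (Jul 11, 1999); the later is Jul 11, 1999.
Last-mile delivery is completed: Jul 11, 1999 + 19 days = Jul 30, 1999.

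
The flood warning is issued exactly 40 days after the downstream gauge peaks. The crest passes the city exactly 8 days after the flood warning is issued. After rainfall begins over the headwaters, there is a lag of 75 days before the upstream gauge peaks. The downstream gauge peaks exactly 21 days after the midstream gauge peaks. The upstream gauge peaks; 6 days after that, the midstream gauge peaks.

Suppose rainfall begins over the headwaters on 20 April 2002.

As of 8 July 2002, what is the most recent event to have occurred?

The upstream gauge peaks

Rainfall begins over the headwaters: Apr 20, 2002.
The upstream gauge peaks: Apr 20, 2002 + 75 days = Jul 4, 2002.
The midstream gauge peaks: Jul 4, 2002 + 6 days = Jul 10, 2002.
The downstream gauge peaks: Jul 10, 2002 + 21 days = Jul 31, 2002.
The flood warning is issued: Jul 31, 2002 + 40 days = Sep 9, 2002.
The crest passes the city: Sep 9, 2002 + 8 days = Sep 17, 2002.
Jul 8, 2002 falls between when the upstream gauge peaks (Jul 4, 2002) and when the midstream gauge peaks (Jul 10, 2002).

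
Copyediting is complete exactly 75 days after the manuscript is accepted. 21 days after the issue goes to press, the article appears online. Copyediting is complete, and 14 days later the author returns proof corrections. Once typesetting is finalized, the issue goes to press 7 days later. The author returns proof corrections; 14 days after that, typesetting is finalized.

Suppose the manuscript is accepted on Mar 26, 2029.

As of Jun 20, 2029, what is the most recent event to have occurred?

Copyediting is complete

The manuscript is accepted: Mar 26, 2029.
Copyediting is complete: Mar 26, 2029 + 75 days = Jun 9, 2029.
The author returns proof corrections: Jun 9, 2029 + 14 days = Jun 23, 2029.
Typesetting is finalized: Jun 23, 2029 + 14 days = Jul 7, 2029.
The issue goes to press: Jul 7, 2029 + 7 days = Jul 14, 2029.
The article appears online: Jul 14, 2029 + 21 days = Aug 4, 2029.
Jun 20, 2029 falls between when copyediting is complete (Jun 9, 2029) and when the author returns proof corrections (Jun 23, 2029).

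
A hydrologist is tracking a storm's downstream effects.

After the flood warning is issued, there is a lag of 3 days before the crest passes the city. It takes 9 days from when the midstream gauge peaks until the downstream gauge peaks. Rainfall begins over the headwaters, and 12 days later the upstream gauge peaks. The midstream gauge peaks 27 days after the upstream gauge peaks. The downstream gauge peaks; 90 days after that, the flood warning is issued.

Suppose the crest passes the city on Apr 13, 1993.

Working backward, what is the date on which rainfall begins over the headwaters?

The crest passes the city: Apr 13, 1993.
The flood warning is issued: Apr 13, 1993 − 3 days = Apr 10, 1993.
The downstream gauge peaks: Apr 10, 1993 − 90 days = Jan 10, 1993.
The midstream gauge peaks: Jan 10, 1993 − 9 days = Jan 1, 1993.
The upstream gauge peaks: Jan 1, 1993 − 27 days = Dec 5, 1992.
Rainfall begins over the headwaters: Dec 5, 1992 − 12 days = Nov 23, 1992.

Nov 23, 1992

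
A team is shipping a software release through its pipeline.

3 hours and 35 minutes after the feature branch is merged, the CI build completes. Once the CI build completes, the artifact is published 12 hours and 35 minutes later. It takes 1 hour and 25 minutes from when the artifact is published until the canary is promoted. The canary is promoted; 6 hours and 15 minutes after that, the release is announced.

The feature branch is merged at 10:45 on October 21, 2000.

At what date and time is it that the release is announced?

The feature branch is merged: 10:45 Oct 21, 2000.
The CI build completes: 10:45 Oct 21, 2000 + 3h35m = 14:20 Oct 21, 2000.
The artifact is published: 14:20 Oct 21, 2000 + 12h35m = 02:55 Oct 22, 2000.
The canary is promoted: 02:55 Oct 22, 2000 + 1h25m = 04:20 Oct 22, 2000.
The release is announced: 04:20 Oct 22, 2000 + 6h15m = 10:35 Oct 22, 2000.

10:35 on October 22, 2000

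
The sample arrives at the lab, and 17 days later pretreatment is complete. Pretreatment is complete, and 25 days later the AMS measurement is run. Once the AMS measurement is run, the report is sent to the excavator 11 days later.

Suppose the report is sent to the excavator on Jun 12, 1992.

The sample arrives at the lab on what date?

The report is sent to the excavator: Jun 12, 1992.
The AMS measurement is run: Jun 12, 1992 − 11 days = Jun 1, 1992.
Pretreatment is complete: Jun 1, 1992 − 25 days = May 7, 1992.
The sample arrives at the lab: May 7, 1992 − 17 days = Apr 20, 1992.

Apr 20, 1992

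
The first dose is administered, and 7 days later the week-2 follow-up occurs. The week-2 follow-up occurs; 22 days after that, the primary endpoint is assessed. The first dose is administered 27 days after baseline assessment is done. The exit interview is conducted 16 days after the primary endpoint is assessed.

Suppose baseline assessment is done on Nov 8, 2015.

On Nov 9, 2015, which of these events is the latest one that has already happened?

Baseline assessment is done: Nov 8, 2015.
The first dose is administered: Nov 8, 2015 + 27 days = Dec 5, 2015.
The week-2 follow-up occurs: Dec 5, 2015 + 7 days = Dec 12, 2015.
The primary endpoint is assessed: Dec 12, 2015 + 22 days = Jan 3, 2016.
The exit interview is conducted: Jan 3, 2016 + 16 days = Jan 19, 2016.
Nov 9, 2015 falls between when baseline assessment is done (Nov 8, 2015) and when the first dose is administered (Dec 5, 2015).

Baseline assessment is done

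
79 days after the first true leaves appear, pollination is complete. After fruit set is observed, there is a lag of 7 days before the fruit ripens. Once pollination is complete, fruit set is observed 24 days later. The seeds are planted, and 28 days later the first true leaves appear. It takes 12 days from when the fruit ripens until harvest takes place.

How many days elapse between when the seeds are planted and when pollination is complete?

Causal path: the seeds are planted → the first true leaves appear → pollination is complete.
Total delay along the path: 28 + 79 = 107 days.

107 days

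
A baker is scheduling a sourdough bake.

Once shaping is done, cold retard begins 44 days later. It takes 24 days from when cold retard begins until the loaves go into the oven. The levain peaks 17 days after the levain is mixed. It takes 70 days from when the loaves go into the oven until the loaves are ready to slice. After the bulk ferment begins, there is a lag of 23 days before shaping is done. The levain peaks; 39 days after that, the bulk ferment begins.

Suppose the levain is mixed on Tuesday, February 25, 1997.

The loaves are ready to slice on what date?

The levain is mixed: Feb 25, 1997.
The levain peaks: Feb 25, 1997 + 17 days = Mar 14, 1997.
The bulk ferment begins: Mar 14, 1997 + 39 days = Apr 22, 1997.
Shaping is done: Apr 22, 1997 + 23 days = May 15, 1997.
Cold retard begins: May 15, 1997 + 44 days = Jun 28, 1997.
The loaves go into the oven: Jun 28, 1997 + 24 days = Jul 22, 1997.
The loaves are ready to slice: Jul 22, 1997 + 70 days = Sep 30, 1997.

Tuesday, September 30, 1997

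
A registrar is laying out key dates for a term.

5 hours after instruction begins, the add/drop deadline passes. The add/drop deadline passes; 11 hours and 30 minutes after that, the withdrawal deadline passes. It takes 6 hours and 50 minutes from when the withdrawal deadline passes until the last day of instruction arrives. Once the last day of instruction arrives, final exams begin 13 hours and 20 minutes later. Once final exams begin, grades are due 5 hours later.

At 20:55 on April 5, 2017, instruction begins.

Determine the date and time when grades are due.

Instruction begins: 20:55 Apr 5, 2017.
The add/drop deadline passes: 20:55 Apr 5, 2017 + 5h = 01:55 Apr 6, 2017.
The withdrawal deadline passes: 01:55 Apr 6, 2017 + 11h30m = 13:25 Apr 6, 2017.
The last day of instruction arrives: 13:25 Apr 6, 2017 + 6h50m = 20:15 Apr 6, 2017.
Final exams begin: 20:15 Apr 6, 2017 + 13h20m = 09:35 Apr 7, 2017.
Grades are due: 09:35 Apr 7, 2017 + 5h = 14:35 Apr 7, 2017.

14:35 on April 7, 2017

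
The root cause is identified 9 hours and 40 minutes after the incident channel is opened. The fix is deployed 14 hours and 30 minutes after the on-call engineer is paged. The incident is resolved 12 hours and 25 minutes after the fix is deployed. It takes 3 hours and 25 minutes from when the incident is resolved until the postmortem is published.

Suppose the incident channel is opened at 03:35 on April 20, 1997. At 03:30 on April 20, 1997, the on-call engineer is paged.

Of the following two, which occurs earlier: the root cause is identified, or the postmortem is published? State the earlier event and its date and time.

The root cause is identified — 13:15 on April 20, 1997

The incident channel is opened: 03:35 Apr 20, 1997.
The root cause is identified: 03:35 Apr 20, 1997 + 9h40m = 13:15 Apr 20, 1997.
The on-call engineer is paged: 03:30 Apr 20, 1997.
The fix is deployed: 03:30 Apr 20, 1997 + 14h30m = 18:00 Apr 20, 1997.
The incident is resolved: 18:00 Apr 20, 1997 + 12h25m = 06:25 Apr 21, 1997.
The postmortem is published: 06:25 Apr 21, 1997 + 3h25m = 09:50 Apr 21, 1997.
Comparing: the root cause is identified at 13:15 Apr 20, 1997 vs the postmortem is published at 09:50 Apr 21, 1997. Earlier: the root cause is identified.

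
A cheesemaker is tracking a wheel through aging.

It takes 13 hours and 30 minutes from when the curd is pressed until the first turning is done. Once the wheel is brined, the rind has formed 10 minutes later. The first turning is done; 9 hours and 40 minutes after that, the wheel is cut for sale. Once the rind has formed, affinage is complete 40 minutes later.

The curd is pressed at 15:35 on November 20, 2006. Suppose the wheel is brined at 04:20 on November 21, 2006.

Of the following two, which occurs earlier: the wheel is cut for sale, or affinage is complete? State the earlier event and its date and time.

Affinage is complete — 05:10 on November 21, 2006

The curd is pressed: 15:35 Nov 20, 2006.
The first turning is done: 15:35 Nov 20, 2006 + 13h30m = 05:05 Nov 21, 2006.
The wheel is cut for sale: 05:05 Nov 21, 2006 + 9h40m = 14:45 Nov 21, 2006.
The wheel is brined: 04:20 Nov 21, 2006.
The rind has formed: 04:20 Nov 21, 2006 + 10m = 04:30 Nov 21, 2006.
Affinage is complete: 04:30 Nov 21, 2006 + 40m = 05:10 Nov 21, 2006.
Comparing: the wheel is cut for sale at 14:45 Nov 21, 2006 vs affinage is complete at 05:10 Nov 21, 2006. Earlier: affinage is complete.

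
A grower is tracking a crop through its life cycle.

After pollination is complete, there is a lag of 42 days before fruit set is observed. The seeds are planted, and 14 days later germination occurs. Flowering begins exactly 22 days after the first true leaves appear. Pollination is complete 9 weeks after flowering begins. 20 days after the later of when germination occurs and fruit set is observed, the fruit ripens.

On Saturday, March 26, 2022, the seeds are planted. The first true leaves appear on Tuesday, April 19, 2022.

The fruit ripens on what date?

The seeds are planted: Mar 26, 2022.
Germination occurs: Mar 26, 2022 + 14 days = Apr 9, 2022.
The first true leaves appear: Apr 19, 2022.
Flowering begins: Apr 19, 2022 + 22 days = May 11, 2022.
Pollination is complete: May 11, 2022 + 9 weeks = Jul 13, 2022.
Fruit set is observed: Jul 13, 2022 + 42 days = Aug 24, 2022.
Both prerequisites met — germination occurs (Apr 9, 2022), fruit set is observed (Aug 24, 2022); the later is Aug 24, 2022.
The fruit ripens: Aug 24, 2022 + 20 days = Sep 13, 2022.

Tuesday, September 13, 2022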